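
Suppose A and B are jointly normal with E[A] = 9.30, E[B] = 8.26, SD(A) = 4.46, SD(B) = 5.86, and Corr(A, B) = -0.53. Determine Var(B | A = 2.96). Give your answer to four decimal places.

24.6936

Var(B | A=x) = (1 − ρ²)·σ_B².
Var(B | A=2.96) = (5.86)²·(1 − (-0.53)²) = 34.3396·0.7191 = 24.6936.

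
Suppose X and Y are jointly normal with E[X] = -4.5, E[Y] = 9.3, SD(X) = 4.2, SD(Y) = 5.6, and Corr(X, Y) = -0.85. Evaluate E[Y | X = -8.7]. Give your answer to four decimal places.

14.0600

E[Y | X=x] = μ_Y + ρ(σ_Y/σ_X)(x − μ_X) for jointly normal variables.
E[Y | X=-8.7] = 9.3 + (-0.85)·(5.6/4.2)·(-8.7 − (-4.5)) = 9.3 + (-1.13333)·(-4.2) = 14.0600.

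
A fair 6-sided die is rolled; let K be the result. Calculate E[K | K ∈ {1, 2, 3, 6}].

3

P(K ∈ {1, 2, 3, 6}) = 2/3.
Σ over the event: 1·1/6 + 2·1/6 + 3·1/6 + 6·1/6 = 2.
E[K | K ∈ {1, 2, 3, 6}] = (2) / (2/3) = 3.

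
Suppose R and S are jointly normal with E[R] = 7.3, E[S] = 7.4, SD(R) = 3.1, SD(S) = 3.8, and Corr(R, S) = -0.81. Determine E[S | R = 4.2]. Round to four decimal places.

10.4780

The regression of S on R has slope ρ·σ_S/σ_R and passes through (μ_R, μ_S).
E[S | R=4.2] = 7.4 + (-0.81)·(3.8/3.1)·(4.2 − (7.3)) = 7.4 + (-0.9929)·(-3.1) = 10.4780.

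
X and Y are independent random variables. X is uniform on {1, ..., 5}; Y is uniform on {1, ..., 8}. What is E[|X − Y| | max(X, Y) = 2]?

Outcomes with max(X, Y) = 2: (1,2), (2,1), (2,2), each with probability 1/40.
E[|X − Y| | max(X, Y) = 2] = (1 + 1 + 0) / 3 = 2/3.

2/3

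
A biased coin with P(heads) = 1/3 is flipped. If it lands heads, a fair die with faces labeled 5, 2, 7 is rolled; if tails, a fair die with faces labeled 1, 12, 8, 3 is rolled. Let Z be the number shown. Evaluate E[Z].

E[Z | heads] = (5+2+7)/3 = 14/3.
E[Z | tails] = (1+12+8+3)/4 = 6.
E[Z] = (1/3)·(14/3) + (2/3)·(6) = 50/9.

50/9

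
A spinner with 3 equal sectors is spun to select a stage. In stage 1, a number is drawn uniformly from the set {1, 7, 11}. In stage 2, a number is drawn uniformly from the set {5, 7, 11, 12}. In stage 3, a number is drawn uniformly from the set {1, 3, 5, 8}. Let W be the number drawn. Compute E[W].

E[W | stage 1] = (1+7+11)/3 = 19/3.
E[W | stage 2] = (5+7+11+12)/4 = 35/4.
E[W | stage 3] = (1+3+5+8)/4 = 17/4.
By the law of total expectation,
E[W] = (1/3)·(19/3) + (1/3)·(35/4) + (1/3)·(17/4) = 58/9.

58/9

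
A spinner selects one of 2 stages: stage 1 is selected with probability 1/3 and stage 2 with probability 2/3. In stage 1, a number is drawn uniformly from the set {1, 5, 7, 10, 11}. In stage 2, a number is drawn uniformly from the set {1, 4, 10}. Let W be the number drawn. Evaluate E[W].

E[W | stage 1] = (1+5+7+10+11)/5 = 34/5.
E[W | stage 2] = (1+4+10)/3 = 5.
E[W] = (1/3)·(34/5) + (2/3)·(5) = 28/5.

28/5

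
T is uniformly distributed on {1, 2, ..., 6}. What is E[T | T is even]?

4

Given T is even, T is equally likely to be any of {2, 4, 6}.
E[T | T is even] = (2 + 4 + 6) / 3 = 4.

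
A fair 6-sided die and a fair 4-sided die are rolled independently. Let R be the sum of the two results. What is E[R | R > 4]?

62/9

P(R > 4) = 3/4.
Σ over the event: 5·1/6 + 6·1/6 + 7·1/6 + 8·1/8 + 9·1/12 + 10·1/24 = 31/6.
E[R | R > 4] = (31/6) / (3/4) = 62/9.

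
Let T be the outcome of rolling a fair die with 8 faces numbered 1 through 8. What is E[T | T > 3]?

Given T > 3, T is equally likely to be any of {4, 5, 6, 7, 8}.
E[T | T > 3] = (4 + 5 + 6 + 7 + 8) / 5 = 6.

6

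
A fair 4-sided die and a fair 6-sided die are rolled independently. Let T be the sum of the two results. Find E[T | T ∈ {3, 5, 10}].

P(T ∈ {3, 5, 10}) = 7/24.
Σ over the event: 3·1/12 + 5·1/6 + 10·1/24 = 3/2.
E[T | T ∈ {3, 5, 10}] = (3/2) / (7/24) = 36/7.

36/7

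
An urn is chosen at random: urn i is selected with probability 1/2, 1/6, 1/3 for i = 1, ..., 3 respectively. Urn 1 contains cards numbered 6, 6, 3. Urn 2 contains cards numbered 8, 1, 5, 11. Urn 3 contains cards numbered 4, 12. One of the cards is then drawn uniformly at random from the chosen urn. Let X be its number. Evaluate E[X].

149/24

E[X | urn 1] = (6+6+3)/3 = 5.
E[X | urn 2] = (8+1+5+11)/4 = 25/4.
E[X | urn 3] = (4+12)/2 = 8.
E[X] = (1/2)·(5) + (1/6)·(25/4) + (1/3)·(8) = 149/24.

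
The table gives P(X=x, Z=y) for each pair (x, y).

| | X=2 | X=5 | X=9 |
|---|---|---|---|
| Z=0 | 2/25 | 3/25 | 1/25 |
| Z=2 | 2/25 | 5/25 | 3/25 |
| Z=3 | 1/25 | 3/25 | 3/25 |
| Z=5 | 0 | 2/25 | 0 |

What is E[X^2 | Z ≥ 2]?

748/19

P(Z ≥ 2) = 19/25.
Σ X^2·P over the event = 4·(2/25) + 4·(1/25) + 25·(5/25) + 25·(3/25) + 25·(2/25) + 81·(3/25) + 81·(3/25) = 748/25.
E[X^2 | Z ≥ 2] = (748/25) / (19/25) = 748/19.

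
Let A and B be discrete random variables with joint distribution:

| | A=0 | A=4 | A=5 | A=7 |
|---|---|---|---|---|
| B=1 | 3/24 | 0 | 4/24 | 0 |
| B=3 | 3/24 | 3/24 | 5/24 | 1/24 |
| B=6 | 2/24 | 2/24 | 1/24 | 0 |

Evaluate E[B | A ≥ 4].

49/16

P(A ≥ 4) = 2/3.
Σ B·P over the event = 3·(3/24) + 6·(2/24) + 1·(4/24) + 3·(5/24) + 6·(1/24) + 3·(1/24) = 49/24.
E[B | A ≥ 4] = (49/24) / (2/3) = 49/16.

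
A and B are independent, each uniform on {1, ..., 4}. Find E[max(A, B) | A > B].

P(A > B) = 3/8.
Summing max(A,B)·P(x,y) over outcomes with A > B gives 5/4.
E[max(A, B) | A > B] = (5/4) / (3/8) = 10/3.

10/3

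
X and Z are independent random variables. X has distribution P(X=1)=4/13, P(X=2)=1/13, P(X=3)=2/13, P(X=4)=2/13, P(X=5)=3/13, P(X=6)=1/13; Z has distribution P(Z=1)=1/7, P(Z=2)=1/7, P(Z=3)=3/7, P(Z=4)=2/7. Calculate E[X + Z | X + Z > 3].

262/41

P(X + Z > 3) = 82/91.
Summing (X+Z)·P(x,y) over outcomes with X + Z > 3 gives 524/91.
E[X + Z | X + Z > 3] = (524/91) / (82/91) = 262/41.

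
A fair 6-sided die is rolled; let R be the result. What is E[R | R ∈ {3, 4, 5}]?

P(R ∈ {3, 4, 5}) = 1/2.
Σ over the event: 3·1/6 + 4·1/6 + 5·1/6 = 2.
E[R | R ∈ {3, 4, 5}] = (2) / (1/2) = 4.

4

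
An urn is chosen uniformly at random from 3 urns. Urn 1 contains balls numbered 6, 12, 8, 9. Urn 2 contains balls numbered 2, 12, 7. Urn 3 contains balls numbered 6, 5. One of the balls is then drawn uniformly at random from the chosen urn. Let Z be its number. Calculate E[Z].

E[Z | urn 1] = (6+12+8+9)/4 = 35/4.
E[Z | urn 2] = (2+12+7)/3 = 7.
E[Z | urn 3] = (6+5)/2 = 11/2.
By the law of total expectation,
E[Z] = (1/3)·(35/4) + (1/3)·(7) + (1/3)·(11/2) = 85/12.

85/12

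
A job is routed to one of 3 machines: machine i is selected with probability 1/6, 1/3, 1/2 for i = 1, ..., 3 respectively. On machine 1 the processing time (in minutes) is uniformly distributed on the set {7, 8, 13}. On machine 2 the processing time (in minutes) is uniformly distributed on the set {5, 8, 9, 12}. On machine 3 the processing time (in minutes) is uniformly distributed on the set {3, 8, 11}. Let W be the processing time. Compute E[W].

E[W | machine 1] = (7+8+13)/3 = 28/3.
E[W | machine 2] = (5+8+9+12)/4 = 17/2.
E[W | machine 3] = (3+8+11)/3 = 22/3.
E[W] = (1/6)·(28/3) + (1/3)·(17/2) + (1/2)·(22/3) = 145/18.

145/18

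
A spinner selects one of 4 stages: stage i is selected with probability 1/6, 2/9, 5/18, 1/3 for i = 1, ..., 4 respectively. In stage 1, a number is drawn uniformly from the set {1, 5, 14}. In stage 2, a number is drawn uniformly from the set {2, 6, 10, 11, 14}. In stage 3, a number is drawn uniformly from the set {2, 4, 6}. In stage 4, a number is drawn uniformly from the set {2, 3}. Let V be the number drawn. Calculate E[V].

149/30

E[V | stage 1] = (1+5+14)/3 = 20/3.
E[V | stage 2] = (2+6+10+11+14)/5 = 43/5.
E[V | stage 3] = (2+4+6)/3 = 4.
E[V | stage 4] = (2+3)/2 = 5/2.
By the law of total expectation,
E[V] = (1/6)·(20/3) + (2/9)·(43/5) + (5/18)·(4) + (1/3)·(5/2) = 149/30.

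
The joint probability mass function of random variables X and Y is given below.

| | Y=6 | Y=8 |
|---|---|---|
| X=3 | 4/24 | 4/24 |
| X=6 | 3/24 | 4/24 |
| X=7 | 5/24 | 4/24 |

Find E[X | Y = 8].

16/3

P(Y = 8) = 1/2.
Σ X·P over the event = 3·(4/24) + 6·(4/24) + 7·(4/24) = 8/3.
E[X | Y = 8] = (8/3) / (1/2) = 16/3.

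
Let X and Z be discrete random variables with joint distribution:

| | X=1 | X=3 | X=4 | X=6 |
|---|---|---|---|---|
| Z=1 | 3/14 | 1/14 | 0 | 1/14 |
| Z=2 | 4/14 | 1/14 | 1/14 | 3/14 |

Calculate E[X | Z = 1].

P(Z = 1) = 5/14.
Summing X·P(X=x,Z=y) over the conditioning event gives 6/7.
E[X | Z = 1] = (6/7) / (5/14) = 12/5.

12/5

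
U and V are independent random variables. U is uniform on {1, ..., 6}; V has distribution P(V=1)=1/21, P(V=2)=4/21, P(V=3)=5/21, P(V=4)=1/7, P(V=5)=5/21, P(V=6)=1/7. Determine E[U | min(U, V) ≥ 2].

4

P(min(U, V) ≥ 2) = 50/63.
Summing U·P(x,y) over outcomes with min(U, V) ≥ 2 gives 200/63.
E[U | min(U, V) ≥ 2] = (200/63) / (50/63) = 4.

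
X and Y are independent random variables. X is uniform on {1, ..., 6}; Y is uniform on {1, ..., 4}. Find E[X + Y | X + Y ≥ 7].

8

Outcomes with X + Y ≥ 7: (3,4), (4,3), (4,4), (5,2), (5,3), (5,4), (6,1), (6,2), (6,3), (6,4), each with probability 1/24.
E[X + Y | X + Y ≥ 7] = (7 + 7 + 8 + 7 + 8 + 9 + 7 + 8 + 9 + 10) / 10 = 8.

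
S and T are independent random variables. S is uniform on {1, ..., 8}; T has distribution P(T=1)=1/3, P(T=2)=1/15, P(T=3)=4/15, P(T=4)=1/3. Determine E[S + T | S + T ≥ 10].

259/24

P(S + T ≥ 10) = 1/5.
Summing (S+T)·P(x,y) over outcomes with S + T ≥ 10 gives 259/120.
E[S + T | S + T ≥ 10] = (259/120) / (1/5) = 259/24.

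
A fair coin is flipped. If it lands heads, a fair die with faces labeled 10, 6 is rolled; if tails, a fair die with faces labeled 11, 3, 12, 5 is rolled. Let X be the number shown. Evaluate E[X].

E[X | heads] = (10+6)/2 = 8.
E[X | tails] = (11+3+12+5)/4 = 31/4.
By the law of total expectation,
E[X] = (1/2)·(8) + (1/2)·(31/4) = 63/8.

63/8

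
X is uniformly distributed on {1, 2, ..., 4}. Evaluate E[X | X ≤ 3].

2

Given X ≤ 3, X is equally likely to be any of {1, 2, 3}.
E[X | X ≤ 3] = (1 + 2 + 3) / 3 = 2.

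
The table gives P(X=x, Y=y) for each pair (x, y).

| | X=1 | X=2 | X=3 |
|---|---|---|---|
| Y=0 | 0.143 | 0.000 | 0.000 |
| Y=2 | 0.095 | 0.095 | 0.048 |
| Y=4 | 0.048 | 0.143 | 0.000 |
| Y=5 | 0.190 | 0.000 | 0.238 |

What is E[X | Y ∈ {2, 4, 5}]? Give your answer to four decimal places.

1.9452

P(Y ∈ {2, 4, 5}) = 0.857.
Σ X·P over the event = 1·(0.095) + 1·(0.048) + 1·(0.190) + 2·(0.095) + 2·(0.143) + 3·(0.048) + 3·(0.238) = 1.667.
E[X | Y ∈ {2, 4, 5}] = (1.667) / (0.857) = 1.9452.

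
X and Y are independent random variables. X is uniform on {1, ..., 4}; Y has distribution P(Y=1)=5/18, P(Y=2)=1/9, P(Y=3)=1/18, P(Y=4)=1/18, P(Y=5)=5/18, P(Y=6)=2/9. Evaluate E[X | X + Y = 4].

5/2

P(X + Y = 4) = 1/9.
Summing X·P(x,y) over outcomes with X + Y = 4 gives 5/18.
E[X | X + Y = 4] = (5/18) / (1/9) = 5/2.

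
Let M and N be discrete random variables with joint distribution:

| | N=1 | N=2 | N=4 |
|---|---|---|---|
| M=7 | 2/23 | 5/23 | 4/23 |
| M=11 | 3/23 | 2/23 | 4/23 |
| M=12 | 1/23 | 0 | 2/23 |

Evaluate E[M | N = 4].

P(N = 4) = 10/23.
Summing M·P(M=x,N=y) over the conditioning event gives 96/23.
E[M | N = 4] = (96/23) / (10/23) = 48/5.

48/5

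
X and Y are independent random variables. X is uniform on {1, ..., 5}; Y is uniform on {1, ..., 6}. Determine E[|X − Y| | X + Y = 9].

Outcomes with X + Y = 9: (3,6), (4,5), (5,4), each with probability 1/30.
E[|X − Y| | X + Y = 9] = (3 + 1 + 1) / 3 = 5/3.

5/3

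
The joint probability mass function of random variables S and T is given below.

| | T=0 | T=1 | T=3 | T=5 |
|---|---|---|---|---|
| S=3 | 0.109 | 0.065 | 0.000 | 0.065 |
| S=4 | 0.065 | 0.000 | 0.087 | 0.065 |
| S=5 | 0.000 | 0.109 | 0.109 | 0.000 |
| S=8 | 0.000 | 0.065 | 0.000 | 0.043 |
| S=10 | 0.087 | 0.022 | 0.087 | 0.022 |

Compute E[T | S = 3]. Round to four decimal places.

1.6318

P(S = 3) = 0.239.
Σ T·P over the event = 0·(0.109) + 1·(0.065) + 5·(0.065) = 0.390.
E[T | S = 3] = (0.390) / (0.239) = 1.6318.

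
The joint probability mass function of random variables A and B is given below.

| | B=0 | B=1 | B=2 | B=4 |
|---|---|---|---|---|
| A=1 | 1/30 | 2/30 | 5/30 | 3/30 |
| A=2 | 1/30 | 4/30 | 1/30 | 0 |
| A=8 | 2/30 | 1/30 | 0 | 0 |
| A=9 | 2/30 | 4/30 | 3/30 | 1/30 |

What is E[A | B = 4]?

P(B = 4) = 2/15.
Summing A·P(A=x,B=y) over the conditioning event gives 2/5.
E[A | B = 4] = (2/5) / (2/15) = 3.

3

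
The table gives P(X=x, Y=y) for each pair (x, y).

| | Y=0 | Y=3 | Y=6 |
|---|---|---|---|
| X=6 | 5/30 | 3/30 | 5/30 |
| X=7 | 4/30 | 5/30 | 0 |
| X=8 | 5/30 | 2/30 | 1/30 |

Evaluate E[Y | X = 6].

3

P(X = 6) = 13/30.
Σ Y·P over the event = 0·(5/30) + 3·(3/30) + 6·(5/30) = 13/10.
E[Y | X = 6] = (13/10) / (13/30) = 3.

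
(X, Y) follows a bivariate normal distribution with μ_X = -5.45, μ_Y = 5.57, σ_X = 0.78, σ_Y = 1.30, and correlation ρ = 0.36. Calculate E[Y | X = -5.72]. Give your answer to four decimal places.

The regression of Y on X has slope ρ·σ_Y/σ_X and passes through (μ_X, μ_Y).
E[Y | X=-5.72] = 5.57 + (0.36)·(1.30/0.78)·(-5.72 − (-5.45)) = 5.57 + (0.6)·(-0.27) = 5.4080.

5.4080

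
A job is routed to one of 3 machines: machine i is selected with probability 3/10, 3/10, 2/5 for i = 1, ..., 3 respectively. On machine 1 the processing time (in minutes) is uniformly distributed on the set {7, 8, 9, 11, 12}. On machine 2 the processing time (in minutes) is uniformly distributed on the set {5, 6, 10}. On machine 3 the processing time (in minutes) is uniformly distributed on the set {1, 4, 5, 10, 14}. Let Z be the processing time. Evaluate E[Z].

E[Z | machine 1] = (7+8+9+11+12)/5 = 47/5.
E[Z | machine 2] = (5+6+10)/3 = 7.
E[Z | machine 3] = (1+4+5+10+14)/5 = 34/5.
E[Z] = (3/10)·(47/5) + (3/10)·(7) + (2/5)·(34/5) = 191/25.

191/25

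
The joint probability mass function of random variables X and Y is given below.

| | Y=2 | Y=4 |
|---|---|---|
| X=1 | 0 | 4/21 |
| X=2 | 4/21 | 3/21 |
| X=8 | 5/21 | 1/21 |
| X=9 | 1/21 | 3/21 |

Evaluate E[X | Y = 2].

57/10

P(Y = 2) = 10/21.
Σ X·P over the event = 2·(4/21) + 8·(5/21) + 9·(1/21) = 19/7.
E[X | Y = 2] = (19/7) / (10/21) = 57/10.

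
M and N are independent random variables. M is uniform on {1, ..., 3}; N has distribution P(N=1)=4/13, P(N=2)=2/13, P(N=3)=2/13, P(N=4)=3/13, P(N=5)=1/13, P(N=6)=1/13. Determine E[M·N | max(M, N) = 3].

5

P(max(M, N) = 3) = 4/13.
Summing MN·P(x,y) over outcomes with max(M, N) = 3 gives 20/13.
E[M·N | max(M, N) = 3] = (20/13) / (4/13) = 5.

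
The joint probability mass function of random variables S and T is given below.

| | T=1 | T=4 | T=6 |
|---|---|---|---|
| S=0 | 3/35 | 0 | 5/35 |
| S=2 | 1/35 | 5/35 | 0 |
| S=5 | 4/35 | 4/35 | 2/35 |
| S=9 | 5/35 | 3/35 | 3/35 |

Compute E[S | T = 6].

37/10

P(T = 6) = 2/7.
Σ S·P over the event = 0·(5/35) + 5·(2/35) + 9·(3/35) = 37/35.
E[S | T = 6] = (37/35) / (2/7) = 37/10.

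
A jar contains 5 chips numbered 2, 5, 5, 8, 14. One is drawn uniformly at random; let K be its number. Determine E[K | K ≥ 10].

14

P(K ≥ 10) = 1/5.
Σ over the event: 14·1/5 = 14/5.
E[K | K ≥ 10] = (14/5) / (1/5) = 14.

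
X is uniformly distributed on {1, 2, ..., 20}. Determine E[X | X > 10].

31/2

Given X > 10, X is equally likely to be any of {11, 12, 13, 14, 15, 16, 17, 18, 19, 20}.
E[X | X > 10] = (11 + 12 + 13 + 14 + 15 + 16 + 17 + 18 + 19 + 20) / 10 = 31/2.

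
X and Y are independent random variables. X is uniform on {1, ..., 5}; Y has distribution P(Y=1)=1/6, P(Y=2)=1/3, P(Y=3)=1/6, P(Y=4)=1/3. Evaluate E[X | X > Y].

57/14

P(X > Y) = 7/15.
Summing X·P(x,y) over outcomes with X > Y gives 19/10.
E[X | X > Y] = (19/10) / (7/15) = 57/14.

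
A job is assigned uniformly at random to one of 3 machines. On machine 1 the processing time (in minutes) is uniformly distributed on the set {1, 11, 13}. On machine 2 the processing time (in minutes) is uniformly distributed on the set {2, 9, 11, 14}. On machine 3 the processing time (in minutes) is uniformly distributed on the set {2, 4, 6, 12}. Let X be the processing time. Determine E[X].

70/9

E[X | machine 1] = (1+11+13)/3 = 25/3.
E[X | machine 2] = (2+9+11+14)/4 = 9.
E[X | machine 3] = (2+4+6+12)/4 = 6.
By the law of total expectation,
E[X] = (1/3)·(25/3) + (1/3)·(9) + (1/3)·(6) = 70/9.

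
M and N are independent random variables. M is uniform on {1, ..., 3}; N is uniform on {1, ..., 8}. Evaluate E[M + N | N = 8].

10

P(N = 8) = 1/8.
Summing (M+N)·P(x,y) over outcomes with N = 8 gives 5/4.
E[M + N | N = 8] = (5/4) / (1/8) = 10.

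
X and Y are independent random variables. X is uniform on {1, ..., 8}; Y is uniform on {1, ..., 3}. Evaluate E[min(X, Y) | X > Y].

P(X > Y) = 3/4.
Summing min(X,Y)·P(x,y) over outcomes with X > Y gives 17/12.
E[min(X, Y) | X > Y] = (17/12) / (3/4) = 17/9.

17/9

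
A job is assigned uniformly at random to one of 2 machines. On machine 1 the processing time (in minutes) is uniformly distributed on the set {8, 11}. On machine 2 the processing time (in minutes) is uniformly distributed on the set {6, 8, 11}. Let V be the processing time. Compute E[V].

E[V | machine 1] = (8+11)/2 = 19/2.
E[V | machine 2] = (6+8+11)/3 = 25/3.
By the law of total expectation,
E[V] = (1/2)·(19/2) + (1/2)·(25/3) = 107/12.

107/12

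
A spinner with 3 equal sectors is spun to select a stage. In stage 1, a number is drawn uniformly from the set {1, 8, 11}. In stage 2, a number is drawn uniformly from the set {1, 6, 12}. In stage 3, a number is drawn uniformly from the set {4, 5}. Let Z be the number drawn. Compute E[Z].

35/6

E[Z | stage 1] = (1+8+11)/3 = 20/3.
E[Z | stage 2] = (1+6+12)/3 = 19/3.
E[Z | stage 3] = (4+5)/2 = 9/2.
E[Z] = (1/3)·(20/3) + (1/3)·(19/3) + (1/3)·(9/2) = 35/6.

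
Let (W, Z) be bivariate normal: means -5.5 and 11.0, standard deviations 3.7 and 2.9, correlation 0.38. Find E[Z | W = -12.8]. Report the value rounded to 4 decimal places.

E[Z | W=x] = μ_Z + ρ(σ_Z/σ_W)(x − μ_W) for jointly normal variables.
E[Z | W=-12.8] = 11.0 + (0.38)·(2.9/3.7)·(-12.8 − (-5.5)) = 11.0 + (0.29784)·(-7.3) = 8.8258.

8.8258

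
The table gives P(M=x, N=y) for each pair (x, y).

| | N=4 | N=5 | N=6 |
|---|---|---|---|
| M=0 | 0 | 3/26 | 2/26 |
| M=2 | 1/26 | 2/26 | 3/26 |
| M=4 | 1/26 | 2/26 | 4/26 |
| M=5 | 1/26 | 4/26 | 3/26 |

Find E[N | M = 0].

P(M = 0) = 5/26.
Summing N·P(M=x,N=y) over the conditioning event gives 27/26.
E[N | M = 0] = (27/26) / (5/26) = 27/5.

27/5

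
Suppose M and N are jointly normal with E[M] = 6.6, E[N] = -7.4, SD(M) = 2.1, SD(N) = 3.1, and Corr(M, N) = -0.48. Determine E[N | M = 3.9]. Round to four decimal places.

-5.4869

For a bivariate normal, E[N | M=x] = μ_N + ρ·(σ_N/σ_M)·(x − μ_M).
E[N | M=3.9] = -7.4 + (-0.48)·(3.1/2.1)·(3.9 − (6.6)) = -7.4 + (-0.70857)·(-2.7) = -5.4869.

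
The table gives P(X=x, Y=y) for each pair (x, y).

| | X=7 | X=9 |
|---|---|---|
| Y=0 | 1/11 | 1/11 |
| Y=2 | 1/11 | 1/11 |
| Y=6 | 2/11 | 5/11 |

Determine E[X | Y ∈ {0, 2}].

8

P(Y ∈ {0, 2}) = 4/11.
Σ X·P over the event = 7·(1/11) + 7·(1/11) + 9·(1/11) + 9·(1/11) = 32/11.
E[X | Y ∈ {0, 2}] = (32/11) / (4/11) = 8.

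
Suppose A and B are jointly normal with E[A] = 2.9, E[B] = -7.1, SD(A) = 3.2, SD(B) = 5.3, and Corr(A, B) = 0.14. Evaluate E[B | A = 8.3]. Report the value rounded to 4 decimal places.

-5.8479

For a bivariate normal, E[B | A=x] = μ_B + ρ·(σ_B/σ_A)·(x − μ_A).
E[B | A=8.3] = -7.1 + (0.14)·(5.3/3.2)·(8.3 − (2.9)) = -7.1 + (0.23187)·(5.4) = -5.8479.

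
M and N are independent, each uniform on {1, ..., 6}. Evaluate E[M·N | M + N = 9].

19

Outcomes with M + N = 9: (3,6), (4,5), (5,4), (6,3), each with probability 1/36.
E[M·N | M + N = 9] = (18 + 20 + 20 + 18) / 4 = 19.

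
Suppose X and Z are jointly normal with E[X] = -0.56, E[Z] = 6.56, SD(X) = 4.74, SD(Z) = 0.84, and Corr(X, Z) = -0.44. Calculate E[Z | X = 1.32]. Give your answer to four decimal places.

6.4134

For a bivariate normal, E[Z | X=x] = μ_Z + ρ·(σ_Z/σ_X)·(x − μ_X).
E[Z | X=1.32] = 6.56 + (-0.44)·(0.84/4.74)·(1.32 − (-0.56)) = 6.56 + (-0.077975)·(1.88) = 6.4134.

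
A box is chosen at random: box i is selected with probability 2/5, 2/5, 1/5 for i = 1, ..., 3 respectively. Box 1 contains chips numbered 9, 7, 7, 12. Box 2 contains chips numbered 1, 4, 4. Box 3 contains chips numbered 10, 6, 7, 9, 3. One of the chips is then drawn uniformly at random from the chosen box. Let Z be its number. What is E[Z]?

E[Z | box 1] = (9+7+7+12)/4 = 35/4.
E[Z | box 2] = (1+4+4)/3 = 3.
E[Z | box 3] = (10+6+7+9+3)/5 = 7.
E[Z] = (2/5)·(35/4) + (2/5)·(3) + (1/5)·(7) = 61/10.

61/10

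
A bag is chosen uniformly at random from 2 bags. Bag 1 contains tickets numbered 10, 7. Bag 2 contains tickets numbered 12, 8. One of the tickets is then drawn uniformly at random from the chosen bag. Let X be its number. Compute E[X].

37/4

E[X | bag 1] = (10+7)/2 = 17/2.
E[X | bag 2] = (12+8)/2 = 10.
E[X] = (1/2)·(17/2) + (1/2)·(10) = 37/4.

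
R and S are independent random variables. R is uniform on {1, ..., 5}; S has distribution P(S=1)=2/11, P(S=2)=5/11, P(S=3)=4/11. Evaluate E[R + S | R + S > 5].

P(R + S > 5) = 24/55.
Summing (R+S)·P(x,y) over outcomes with R + S > 5 gives 161/55.
E[R + S | R + S > 5] = (161/55) / (24/55) = 161/24.

161/24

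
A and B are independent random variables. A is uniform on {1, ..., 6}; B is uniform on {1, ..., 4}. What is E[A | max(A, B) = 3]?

12/5

Outcomes with max(A, B) = 3: (1,3), (2,3), (3,1), (3,2), (3,3), each with probability 1/24.
E[A | max(A, B) = 3] = (1 + 2 + 3 + 3 + 3) / 5 = 12/5.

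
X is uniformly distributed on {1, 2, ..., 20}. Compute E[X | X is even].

11

Given X is even, X is equally likely to be any of {2, 4, 6, 8, 10, 12, 14, 16, 18, 20}.
E[X | X is even] = (2 + 4 + 6 + 8 + 10 + 12 + 14 + 16 + 18 + 20) / 10 = 11.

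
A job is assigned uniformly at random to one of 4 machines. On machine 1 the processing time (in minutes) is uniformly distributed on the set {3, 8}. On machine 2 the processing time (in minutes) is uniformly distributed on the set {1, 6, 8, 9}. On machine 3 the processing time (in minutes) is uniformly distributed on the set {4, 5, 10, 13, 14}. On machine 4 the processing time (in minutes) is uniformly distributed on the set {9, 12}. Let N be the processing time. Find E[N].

39/5

E[N | machine 1] = (3+8)/2 = 11/2.
E[N | machine 2] = (1+6+8+9)/4 = 6.
E[N | machine 3] = (4+5+10+13+14)/5 = 46/5.
E[N | machine 4] = (9+12)/2 = 21/2.
By the law of total expectation,
E[N] = (1/4)·(11/2) + (1/4)·(6) + (1/4)·(46/5) + (1/4)·(21/2) = 39/5.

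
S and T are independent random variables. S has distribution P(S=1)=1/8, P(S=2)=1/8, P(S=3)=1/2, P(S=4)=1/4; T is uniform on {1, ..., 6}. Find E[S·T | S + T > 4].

153/13

P(S + T > 4) = 13/16.
Summing ST·P(x,y) over outcomes with S + T > 4 gives 153/16.
E[S·T | S + T > 4] = (153/16) / (13/16) = 153/13.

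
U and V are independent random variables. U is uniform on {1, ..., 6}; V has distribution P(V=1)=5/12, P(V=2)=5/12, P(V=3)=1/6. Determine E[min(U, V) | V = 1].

1

P(V = 1) = 5/12.
Summing min(U,V)·P(x,y) over outcomes with V = 1 gives 5/12.
E[min(U, V) | V = 1] = (5/12) / (5/12) = 1.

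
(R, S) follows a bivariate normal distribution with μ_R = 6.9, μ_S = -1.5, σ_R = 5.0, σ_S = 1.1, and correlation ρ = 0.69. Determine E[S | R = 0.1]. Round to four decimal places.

E[S | R=x] = μ_S + ρ(σ_S/σ_R)(x − μ_R) for jointly normal variables.
E[S | R=0.1] = -1.5 + (0.69)·(1.1/5.0)·(0.1 − (6.9)) = -1.5 + (0.1518)·(-6.8) = -2.5322.

-2.5322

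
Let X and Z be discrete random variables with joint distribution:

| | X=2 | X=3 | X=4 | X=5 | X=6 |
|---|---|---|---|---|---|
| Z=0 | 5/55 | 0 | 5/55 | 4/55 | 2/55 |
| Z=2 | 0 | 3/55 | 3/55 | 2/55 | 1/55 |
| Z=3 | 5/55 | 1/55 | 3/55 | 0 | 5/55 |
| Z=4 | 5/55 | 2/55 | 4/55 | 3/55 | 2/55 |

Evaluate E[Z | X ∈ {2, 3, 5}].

P(X ∈ {2, 3, 5}) = 6/11.
Summing Z·P(X=x,Z=y) over the conditioning event gives 68/55.
E[Z | X ∈ {2, 3, 5}] = (68/55) / (6/11) = 34/15.

34/15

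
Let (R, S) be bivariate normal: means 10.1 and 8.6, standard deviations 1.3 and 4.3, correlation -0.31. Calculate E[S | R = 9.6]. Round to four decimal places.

E[S | R=x] = μ_S + ρ(σ_S/σ_R)(x − μ_R) for jointly normal variables.
E[S | R=9.6] = 8.6 + (-0.31)·(4.3/1.3)·(9.6 − (10.1)) = 8.6 + (-1.0254)·(-0.5) = 9.1127.

9.1127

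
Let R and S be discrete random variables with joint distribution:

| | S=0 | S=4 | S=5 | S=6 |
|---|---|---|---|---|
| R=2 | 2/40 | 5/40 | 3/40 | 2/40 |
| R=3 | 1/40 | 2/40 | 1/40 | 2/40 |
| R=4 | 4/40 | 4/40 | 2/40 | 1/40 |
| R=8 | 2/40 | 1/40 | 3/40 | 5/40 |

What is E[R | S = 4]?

P(S = 4) = 3/10.
Σ R·P over the event = 2·(5/40) + 3·(2/40) + 4·(4/40) + 8·(1/40) = 1.
E[R | S = 4] = (1) / (3/10) = 10/3.

10/3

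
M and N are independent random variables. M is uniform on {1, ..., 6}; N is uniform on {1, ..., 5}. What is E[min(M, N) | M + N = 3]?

Outcomes with M + N = 3: (1,2), (2,1), each with probability 1/30.
E[min(M, N) | M + N = 3] = (1 + 1) / 2 = 1.

1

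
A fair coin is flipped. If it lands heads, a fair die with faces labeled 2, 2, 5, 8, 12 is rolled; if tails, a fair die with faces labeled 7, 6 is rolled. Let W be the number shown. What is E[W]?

123/20

E[W | heads] = (2+2+5+8+12)/5 = 29/5.
E[W | tails] = (7+6)/2 = 13/2.
By the law of total expectation,
E[W] = (1/2)·(29/5) + (1/2)·(13/2) = 123/20.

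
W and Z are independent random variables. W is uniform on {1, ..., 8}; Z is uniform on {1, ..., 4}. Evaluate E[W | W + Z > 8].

P(W + Z > 8) = 5/16.
Summing W·P(x,y) over outcomes with W + Z > 8 gives 35/16.
E[W | W + Z > 8] = (35/16) / (5/16) = 7.

7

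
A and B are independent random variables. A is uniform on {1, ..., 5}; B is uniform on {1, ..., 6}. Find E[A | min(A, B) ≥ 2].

P(min(A, B) ≥ 2) = 2/3.
Summing A·P(x,y) over outcomes with min(A, B) ≥ 2 gives 7/3.
E[A | min(A, B) ≥ 2] = (7/3) / (2/3) = 7/2.

7/2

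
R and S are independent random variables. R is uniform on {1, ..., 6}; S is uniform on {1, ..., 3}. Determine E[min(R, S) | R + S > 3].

P(R + S > 3) = 5/6.
Summing min(R,S)·P(x,y) over outcomes with R + S > 3 gives 29/18.
E[min(R, S) | R + S > 3] = (29/18) / (5/6) = 29/15.

29/15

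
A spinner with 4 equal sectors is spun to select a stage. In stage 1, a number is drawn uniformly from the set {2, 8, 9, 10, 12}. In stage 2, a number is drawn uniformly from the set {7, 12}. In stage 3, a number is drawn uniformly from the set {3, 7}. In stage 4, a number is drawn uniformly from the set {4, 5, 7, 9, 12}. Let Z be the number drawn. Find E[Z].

301/40

E[Z | stage 1] = (2+8+9+10+12)/5 = 41/5.
E[Z | stage 2] = (7+12)/2 = 19/2.
E[Z | stage 3] = (3+7)/2 = 5.
E[Z | stage 4] = (4+5+7+9+12)/5 = 37/5.
By the law of total expectation,
E[Z] = (1/4)·(41/5) + (1/4)·(19/2) + (1/4)·(5) + (1/4)·(37/5) = 301/40.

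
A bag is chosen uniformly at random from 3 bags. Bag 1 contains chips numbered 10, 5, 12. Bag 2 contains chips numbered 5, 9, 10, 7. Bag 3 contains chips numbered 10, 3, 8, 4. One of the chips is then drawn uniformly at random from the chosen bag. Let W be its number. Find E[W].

23/3

E[W | bag 1] = (10+5+12)/3 = 9.
E[W | bag 2] = (5+9+10+7)/4 = 31/4.
E[W | bag 3] = (10+3+8+4)/4 = 25/4.
E[W] = (1/3)·(9) + (1/3)·(31/4) + (1/3)·(25/4) = 23/3.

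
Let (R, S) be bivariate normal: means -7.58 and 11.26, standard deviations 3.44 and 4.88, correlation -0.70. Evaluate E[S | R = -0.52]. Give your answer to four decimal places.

4.2493

E[S | R=x] = μ_S + ρ(σ_S/σ_R)(x − μ_R) for jointly normal variables.
E[S | R=-0.52] = 11.26 + (-0.70)·(4.88/3.44)·(-0.52 − (-7.58)) = 11.26 + (-0.99302)·(7.06) = 4.2493.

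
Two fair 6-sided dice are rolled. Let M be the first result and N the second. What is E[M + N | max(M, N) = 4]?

Outcomes with max(M, N) = 4: (1,4), (2,4), (3,4), (4,1), (4,2), (4,3), (4,4), each with probability 1/36.
E[M + N | max(M, N) = 4] = (5 + 6 + 7 + 5 + 6 + 7 + 8) / 7 = 44/7.

44/7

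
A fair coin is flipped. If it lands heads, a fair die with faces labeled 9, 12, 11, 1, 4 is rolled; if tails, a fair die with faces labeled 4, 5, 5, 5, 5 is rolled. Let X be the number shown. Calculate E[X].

E[X | heads] = (9+12+11+1+4)/5 = 37/5.
E[X | tails] = (4+5+5+5+5)/5 = 24/5.
By the law of total expectation,
E[X] = (1/2)·(37/5) + (1/2)·(24/5) = 61/10.

61/10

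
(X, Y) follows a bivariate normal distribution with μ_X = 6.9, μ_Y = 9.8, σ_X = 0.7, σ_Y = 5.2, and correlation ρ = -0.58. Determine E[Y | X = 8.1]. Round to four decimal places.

E[Y | X=x] = μ_Y + ρ(σ_Y/σ_X)(x − μ_X) for jointly normal variables.
E[Y | X=8.1] = 9.8 + (-0.58)·(5.2/0.7)·(8.1 − (6.9)) = 9.8 + (-4.3086)·(1.2) = 4.6297.

4.6297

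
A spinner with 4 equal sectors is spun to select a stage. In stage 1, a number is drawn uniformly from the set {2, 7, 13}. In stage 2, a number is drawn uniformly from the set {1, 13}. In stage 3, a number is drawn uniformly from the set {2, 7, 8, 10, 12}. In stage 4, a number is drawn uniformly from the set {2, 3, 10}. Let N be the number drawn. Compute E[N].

407/60

E[N | stage 1] = (2+7+13)/3 = 22/3.
E[N | stage 2] = (1+13)/2 = 7.
E[N | stage 3] = (2+7+8+10+12)/5 = 39/5.
E[N | stage 4] = (2+3+10)/3 = 5.
By the law of total expectation,
E[N] = (1/4)·(22/3) + (1/4)·(7) + (1/4)·(39/5) + (1/4)·(5) = 407/60.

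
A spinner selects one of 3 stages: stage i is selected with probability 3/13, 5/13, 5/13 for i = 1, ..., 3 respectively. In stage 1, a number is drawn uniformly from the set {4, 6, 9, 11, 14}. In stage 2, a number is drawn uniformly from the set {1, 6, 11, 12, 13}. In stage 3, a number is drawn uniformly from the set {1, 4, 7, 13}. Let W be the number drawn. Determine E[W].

E[W | stage 1] = (4+6+9+11+14)/5 = 44/5.
E[W | stage 2] = (1+6+11+12+13)/5 = 43/5.
E[W | stage 3] = (1+4+7+13)/4 = 25/4.
E[W] = (3/13)·(44/5) + (5/13)·(43/5) + (5/13)·(25/4) = 2013/260.

2013/260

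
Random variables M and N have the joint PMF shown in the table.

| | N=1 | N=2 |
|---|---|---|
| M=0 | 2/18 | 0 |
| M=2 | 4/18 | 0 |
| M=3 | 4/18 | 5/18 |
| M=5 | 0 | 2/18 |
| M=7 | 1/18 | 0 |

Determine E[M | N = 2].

P(N = 2) = 7/18.
Σ M·P over the event = 3·(5/18) + 5·(2/18) = 25/18.
E[M | N = 2] = (25/18) / (7/18) = 25/7.

25/7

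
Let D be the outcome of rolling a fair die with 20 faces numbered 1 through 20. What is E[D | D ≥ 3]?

23/2

P(D ≥ 3) = 9/10.
E[D | D ≥ 3] = (207/20) / (9/10) = 23/2.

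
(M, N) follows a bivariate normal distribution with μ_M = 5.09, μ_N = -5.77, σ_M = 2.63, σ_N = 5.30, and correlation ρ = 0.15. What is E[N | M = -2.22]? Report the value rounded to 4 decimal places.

-7.9797

For a bivariate normal, E[N | M=x] = μ_N + ρ·(σ_N/σ_M)·(x − μ_M).
E[N | M=-2.22] = -5.77 + (0.15)·(5.30/2.63)·(-2.22 − (5.09)) = -5.77 + (0.30228)·(-7.31) = -7.9797.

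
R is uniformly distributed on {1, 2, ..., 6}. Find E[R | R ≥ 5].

Given R ≥ 5, R is equally likely to be any of {5, 6}.
E[R | R ≥ 5] = (5 + 6) / 2 = 11/2.

11/2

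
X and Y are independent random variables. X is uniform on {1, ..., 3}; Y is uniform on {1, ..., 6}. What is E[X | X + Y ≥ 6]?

P(X + Y ≥ 6) = 1/2.
Summing X·P(x,y) over outcomes with X + Y ≥ 6 gives 10/9.
E[X | X + Y ≥ 6] = (10/9) / (1/2) = 20/9.

20/9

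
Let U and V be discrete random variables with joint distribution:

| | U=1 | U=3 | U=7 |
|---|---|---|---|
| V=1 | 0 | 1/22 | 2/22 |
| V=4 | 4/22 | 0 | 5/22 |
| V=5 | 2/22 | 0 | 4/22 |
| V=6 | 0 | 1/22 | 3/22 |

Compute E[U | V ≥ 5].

27/5

P(V ≥ 5) = 5/11.
Σ U·P over the event = 1·(2/22) + 3·(1/22) + 7·(4/22) + 7·(3/22) = 27/11.
E[U | V ≥ 5] = (27/11) / (5/11) = 27/5.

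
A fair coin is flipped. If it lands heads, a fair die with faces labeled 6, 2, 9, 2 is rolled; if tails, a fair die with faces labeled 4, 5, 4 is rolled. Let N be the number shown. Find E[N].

109/24

E[N | heads] = (6+2+9+2)/4 = 19/4.
E[N | tails] = (4+5+4)/3 = 13/3.
E[N] = (1/2)·(19/4) + (1/2)·(13/3) = 109/24.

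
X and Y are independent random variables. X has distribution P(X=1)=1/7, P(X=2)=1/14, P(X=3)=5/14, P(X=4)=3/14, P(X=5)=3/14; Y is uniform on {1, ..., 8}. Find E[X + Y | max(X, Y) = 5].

P(max(X, Y) = 5) = 13/56.
Summing (X+Y)·P(x,y) over outcomes with max(X, Y) = 5 gives 103/56.
E[X + Y | max(X, Y) = 5] = (103/56) / (13/56) = 103/13.

103/13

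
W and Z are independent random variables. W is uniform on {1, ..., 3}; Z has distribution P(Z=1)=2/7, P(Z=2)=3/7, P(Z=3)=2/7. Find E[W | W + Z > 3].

33/14

P(W + Z > 3) = 2/3.
Summing W·P(x,y) over outcomes with W + Z > 3 gives 11/7.
E[W | W + Z > 3] = (11/7) / (2/3) = 33/14.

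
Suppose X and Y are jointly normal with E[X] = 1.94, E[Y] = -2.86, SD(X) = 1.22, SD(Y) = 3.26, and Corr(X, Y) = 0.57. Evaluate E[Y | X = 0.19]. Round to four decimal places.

-5.5255

For a bivariate normal, E[Y | X=x] = μ_Y + ρ·(σ_Y/σ_X)·(x − μ_X).
E[Y | X=0.19] = -2.86 + (0.57)·(3.26/1.22)·(0.19 − (1.94)) = -2.86 + (1.523115)·(-1.75) = -5.5255.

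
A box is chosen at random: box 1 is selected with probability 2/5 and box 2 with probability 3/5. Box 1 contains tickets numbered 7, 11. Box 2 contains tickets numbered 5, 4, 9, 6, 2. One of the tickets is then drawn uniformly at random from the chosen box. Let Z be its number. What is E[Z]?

168/25

E[Z | box 1] = (7+11)/2 = 9.
E[Z | box 2] = (5+4+9+6+2)/5 = 26/5.
By the law of total expectation,
E[Z] = (2/5)·(9) + (3/5)·(26/5) = 168/25.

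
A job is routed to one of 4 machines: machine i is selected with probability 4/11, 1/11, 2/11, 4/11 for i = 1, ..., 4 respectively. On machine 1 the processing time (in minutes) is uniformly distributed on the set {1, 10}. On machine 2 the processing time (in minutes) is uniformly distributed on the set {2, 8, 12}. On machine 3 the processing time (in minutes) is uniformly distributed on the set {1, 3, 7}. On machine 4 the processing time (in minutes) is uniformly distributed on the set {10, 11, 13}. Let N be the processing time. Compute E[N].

82/11

E[N | machine 1] = (1+10)/2 = 11/2.
E[N | machine 2] = (2+8+12)/3 = 22/3.
E[N | machine 3] = (1+3+7)/3 = 11/3.
E[N | machine 4] = (10+11+13)/3 = 34/3.
E[N] = (4/11)·(11/2) + (1/11)·(22/3) + (2/11)·(11/3) + (4/11)·(34/3) = 82/11.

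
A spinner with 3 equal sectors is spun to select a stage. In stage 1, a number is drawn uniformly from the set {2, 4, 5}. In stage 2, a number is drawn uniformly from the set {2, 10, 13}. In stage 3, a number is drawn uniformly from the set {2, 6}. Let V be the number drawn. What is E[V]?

16/3

E[V | stage 1] = (2+4+5)/3 = 11/3.
E[V | stage 2] = (2+10+13)/3 = 25/3.
E[V | stage 3] = (2+6)/2 = 4.
By the law of total expectation,
E[V] = (1/3)·(11/3) + (1/3)·(25/3) + (1/3)·(4) = 16/3.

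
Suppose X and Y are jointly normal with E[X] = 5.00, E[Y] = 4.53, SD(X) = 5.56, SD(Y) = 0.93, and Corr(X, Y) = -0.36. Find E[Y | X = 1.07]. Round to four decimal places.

4.7666

For a bivariate normal, E[Y | X=x] = μ_Y + ρ·(σ_Y/σ_X)·(x − μ_X).
E[Y | X=1.07] = 4.53 + (-0.36)·(0.93/5.56)·(1.07 − (5.00)) = 4.53 + (-0.060216)·(-3.93) = 4.7666.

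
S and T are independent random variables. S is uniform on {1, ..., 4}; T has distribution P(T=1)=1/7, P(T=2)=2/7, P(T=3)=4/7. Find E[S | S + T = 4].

11/7

P(S + T = 4) = 1/4.
Summing S·P(x,y) over outcomes with S + T = 4 gives 11/28.
E[S | S + T = 4] = (11/28) / (1/4) = 11/7.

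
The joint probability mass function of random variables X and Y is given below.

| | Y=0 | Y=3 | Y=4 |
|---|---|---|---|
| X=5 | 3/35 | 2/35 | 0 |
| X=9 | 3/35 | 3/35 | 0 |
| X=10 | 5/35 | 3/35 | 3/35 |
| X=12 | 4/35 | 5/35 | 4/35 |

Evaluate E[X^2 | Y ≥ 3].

P(Y ≥ 3) = 4/7.
Σ X^2·P over the event = 25·(2/35) + 81·(3/35) + 100·(3/35) + 100·(3/35) + 144·(5/35) + 144·(4/35) = 2189/35.
E[X^2 | Y ≥ 3] = (2189/35) / (4/7) = 2189/20.

2189/20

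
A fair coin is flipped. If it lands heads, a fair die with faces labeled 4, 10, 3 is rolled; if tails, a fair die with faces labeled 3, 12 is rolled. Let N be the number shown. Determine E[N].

E[N | heads] = (4+10+3)/3 = 17/3.
E[N | tails] = (3+12)/2 = 15/2.
E[N] = (1/2)·(17/3) + (1/2)·(15/2) = 79/12.

79/12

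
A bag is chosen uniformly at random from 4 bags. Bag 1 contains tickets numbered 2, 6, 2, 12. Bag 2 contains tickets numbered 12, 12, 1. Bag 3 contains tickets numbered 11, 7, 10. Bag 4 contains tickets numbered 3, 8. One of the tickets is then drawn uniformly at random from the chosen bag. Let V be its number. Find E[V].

43/6

E[V | bag 1] = (2+6+2+12)/4 = 11/2.
E[V | bag 2] = (12+12+1)/3 = 25/3.
E[V | bag 3] = (11+7+10)/3 = 28/3.
E[V | bag 4] = (3+8)/2 = 11/2.
E[V] = (1/4)·(11/2) + (1/4)·(25/3) + (1/4)·(28/3) + (1/4)·(11/2) = 43/6.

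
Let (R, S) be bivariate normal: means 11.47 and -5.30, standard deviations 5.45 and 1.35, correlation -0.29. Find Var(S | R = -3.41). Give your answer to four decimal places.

1.6692

For a bivariate normal, Var(S | R=x) = σ_S²(1 − ρ²).
Var(S | R=-3.41) = (1.35)²·(1 − (-0.29)²) = 1.8225·0.9159 = 1.6692.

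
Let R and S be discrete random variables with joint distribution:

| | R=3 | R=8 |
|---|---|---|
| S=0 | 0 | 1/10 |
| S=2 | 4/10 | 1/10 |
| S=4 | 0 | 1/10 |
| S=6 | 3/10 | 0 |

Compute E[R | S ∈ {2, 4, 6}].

37/9

P(S ∈ {2, 4, 6}) = 9/10.
Σ R·P over the event = 3·(4/10) + 3·(3/10) + 8·(1/10) + 8·(1/10) = 37/10.
E[R | S ∈ {2, 4, 6}] = (37/10) / (9/10) = 37/9.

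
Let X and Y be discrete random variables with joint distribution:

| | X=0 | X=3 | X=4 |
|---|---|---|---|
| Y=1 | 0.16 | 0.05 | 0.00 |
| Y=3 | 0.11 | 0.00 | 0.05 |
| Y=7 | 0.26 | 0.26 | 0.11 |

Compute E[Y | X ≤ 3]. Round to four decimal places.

4.9762

P(X ≤ 3) = 0.84.
Summing Y·P(X=x,Y=y) over the conditioning event gives 4.18.
E[Y | X ≤ 3] = (4.18) / (0.84) = 4.9762.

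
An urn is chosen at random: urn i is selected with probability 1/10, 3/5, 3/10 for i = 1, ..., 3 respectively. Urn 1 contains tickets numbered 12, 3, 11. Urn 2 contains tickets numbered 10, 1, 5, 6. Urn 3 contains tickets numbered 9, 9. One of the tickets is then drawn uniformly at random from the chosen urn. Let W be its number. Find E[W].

E[W | urn 1] = (12+3+11)/3 = 26/3.
E[W | urn 2] = (10+1+5+6)/4 = 11/2.
E[W | urn 3] = (9+9)/2 = 9.
E[W] = (1/10)·(26/3) + (3/5)·(11/2) + (3/10)·(9) = 103/15.

103/15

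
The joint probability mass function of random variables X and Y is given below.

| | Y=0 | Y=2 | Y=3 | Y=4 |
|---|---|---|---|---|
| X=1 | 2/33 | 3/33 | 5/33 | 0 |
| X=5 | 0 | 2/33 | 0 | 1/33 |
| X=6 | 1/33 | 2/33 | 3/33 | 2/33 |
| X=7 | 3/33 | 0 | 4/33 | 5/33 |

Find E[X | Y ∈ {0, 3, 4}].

P(Y ∈ {0, 3, 4}) = 26/33.
Summing X·P(X=x,Y=y) over the conditioning event gives 4.
E[X | Y ∈ {0, 3, 4}] = (4) / (26/33) = 66/13.

66/13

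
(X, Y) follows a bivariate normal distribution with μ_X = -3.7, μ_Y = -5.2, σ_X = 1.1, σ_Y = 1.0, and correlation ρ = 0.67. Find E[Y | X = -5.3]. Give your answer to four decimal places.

-6.1745

The regression of Y on X has slope ρ·σ_Y/σ_X and passes through (μ_X, μ_Y).
E[Y | X=-5.3] = -5.2 + (0.67)·(1.0/1.1)·(-5.3 − (-3.7)) = -5.2 + (0.60909)·(-1.6) = -6.1745.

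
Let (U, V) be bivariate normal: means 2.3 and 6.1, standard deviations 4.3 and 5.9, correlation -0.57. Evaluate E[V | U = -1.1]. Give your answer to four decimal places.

8.7591

E[V | U=x] = μ_V + ρ(σ_V/σ_U)(x − μ_U) for jointly normal variables.
E[V | U=-1.1] = 6.1 + (-0.57)·(5.9/4.3)·(-1.1 − (2.3)) = 6.1 + (-0.78209)·(-3.4) = 8.7591.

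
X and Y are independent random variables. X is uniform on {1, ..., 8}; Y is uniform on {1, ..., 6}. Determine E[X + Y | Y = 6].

21/2

P(Y = 6) = 1/6.
Summing (X+Y)·P(x,y) over outcomes with Y = 6 gives 7/4.
E[X + Y | Y = 6] = (7/4) / (1/6) = 21/2.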